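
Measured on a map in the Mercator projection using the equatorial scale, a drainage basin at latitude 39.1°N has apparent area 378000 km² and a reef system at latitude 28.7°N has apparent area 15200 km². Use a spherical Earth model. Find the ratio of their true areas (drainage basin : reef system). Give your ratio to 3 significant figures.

Mercator's areal exaggeration is sec²φ; hence true area = (apparent area) · cos²φ.
True area of drainage basin: 378000 × cos²(39.1°) = 378000 × 0.6022 = 227600 km².
True area of reef system: 15200 × cos²(28.7°) = 15200 × 0.7694 = 11690 km².
Ratio = 227600 / 11690 ≈ 19.5.

19.5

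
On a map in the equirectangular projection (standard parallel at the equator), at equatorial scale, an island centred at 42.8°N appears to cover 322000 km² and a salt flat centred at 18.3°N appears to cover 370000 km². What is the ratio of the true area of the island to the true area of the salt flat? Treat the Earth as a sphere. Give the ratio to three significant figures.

Plate carrée has h = 1 and k = sec φ, giving areal scale sec φ; true area = (apparent area) · cos φ.
True area of island: 322000 × cos(42.8°) = 322000 × 0.7337 = 236300 km².
True area of salt flat: 370000 × cos(18.3°) = 370000 × 0.9494 = 351300 km².
Ratio = 236300 / 351300 ≈ 0.673.

0.673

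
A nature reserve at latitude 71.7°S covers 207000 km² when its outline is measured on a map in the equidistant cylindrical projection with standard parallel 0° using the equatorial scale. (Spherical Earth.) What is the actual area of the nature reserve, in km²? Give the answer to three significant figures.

65000 km²

In the plate carrée (x = Rλ, y = Rφ), meridians are true-scale (h = 1) and parallels are stretched by k = sec φ.
Areal scale = h·k = 1 × sec φ; at 71.7°, h = 1.000, k = 3.185, so h·k = 3.185.
True area = apparent / (areal scale) = 207000 / 3.185 ≈ 65000 km².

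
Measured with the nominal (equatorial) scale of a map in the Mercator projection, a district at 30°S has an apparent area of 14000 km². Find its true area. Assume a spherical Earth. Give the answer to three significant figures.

For Mercator, h = k = sec φ (a conformal cylindrical projection has a single point scale, 1/cos φ).
Areal scale = k² = sec²φ = 1/cos²(30°) = 1/0.8660² = 1.333.
True area = apparent / (areal scale) = 14000 / 1.333 ≈ 10500 km².

10500 km²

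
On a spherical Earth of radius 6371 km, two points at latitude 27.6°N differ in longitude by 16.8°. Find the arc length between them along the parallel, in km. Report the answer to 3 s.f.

1660 km

Arc length along a parallel = R cos φ · Δλ (with Δλ in radians).
= 6371 × cos 27.6° × (16.8° × π/180) = 6371 × 0.8862 × 0.2932 ≈ 1660 km.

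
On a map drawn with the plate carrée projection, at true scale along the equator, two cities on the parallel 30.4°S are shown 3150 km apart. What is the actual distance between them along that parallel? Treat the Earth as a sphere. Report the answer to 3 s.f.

Plate carrée maps x = Rλ, y = Rφ. The meridian scale is h = 1 and the parallel scale is k = 1/cos φ = sec φ.
Along the parallel at 30.4°, map distances are exaggerated by k = sec 30.4° = 1.159.
True distance = 3150 / 1.159 = 3150 × cos 30.4° ≈ 2720 km.

2720 km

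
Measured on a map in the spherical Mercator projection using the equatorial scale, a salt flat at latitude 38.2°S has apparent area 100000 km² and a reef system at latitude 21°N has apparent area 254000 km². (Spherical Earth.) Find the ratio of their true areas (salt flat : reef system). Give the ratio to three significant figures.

0.279

Since Mercator area scale is 1/cos²φ, the true area equals the apparent area multiplied by cos²φ.
True area of salt flat: 100000 × cos²(38.2°) = 100000 × 0.6176 = 61760 km².
True area of reef system: 254000 × cos²(21°) = 254000 × 0.8716 = 221400 km².
Ratio = 61760 / 221400 ≈ 0.279.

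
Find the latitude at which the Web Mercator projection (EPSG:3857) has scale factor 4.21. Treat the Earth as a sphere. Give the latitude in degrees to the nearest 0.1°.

76.3°

Mercator scale is k = sec φ = 1/cos φ.
1/cos φ = 4.21  ⇒  cos φ = 0.2375  ⇒  φ = arccos(0.2375) ≈ 76.3°.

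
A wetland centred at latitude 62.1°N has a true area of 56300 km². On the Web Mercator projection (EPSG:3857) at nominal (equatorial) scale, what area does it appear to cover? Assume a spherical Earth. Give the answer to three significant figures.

257000 km²

Mercator is conformal, so the point scale is isotropic: h = k = sec φ = 1/cos φ.
Areal scale = k² = sec²φ = 1/cos²(62.1°) = 1/0.4679² = 4.567.
Apparent area = 56300 × 4.567 ≈ 257000 km².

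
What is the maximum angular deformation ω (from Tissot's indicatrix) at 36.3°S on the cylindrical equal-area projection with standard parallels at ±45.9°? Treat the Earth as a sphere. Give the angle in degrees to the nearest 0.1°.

16.8°

A cylindrical equal-area projection with standard parallel φ₀ has meridian scale h = cos φ / cos φ₀ and parallel scale k = cos φ₀ / cos φ (so areas are preserved, h·k = 1).
At 36.3°: h = 1.158, k = 0.8635; principal scales a = 1.158, b = 0.8635.
sin(ω/2) = (a − b)/(a + b) = 0.2946/2.022 = 0.1457, so ω = 2 arcsin(0.1457) ≈ 16.8°.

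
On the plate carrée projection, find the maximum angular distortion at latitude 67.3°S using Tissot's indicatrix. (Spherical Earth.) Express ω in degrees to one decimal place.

For the equirectangular projection with φ₀ = 0 (plate carrée), h = 1 along meridians and k = sec φ along parallels.
At 67.3°: h = 1.000, k = 2.591; principal scales a = 2.591, b = 1.000.
sin(ω/2) = (a − b)/(a + b) = 1.591/3.591 = 0.4431, so ω = 2 arcsin(0.4431) ≈ 52.6°.

52.6°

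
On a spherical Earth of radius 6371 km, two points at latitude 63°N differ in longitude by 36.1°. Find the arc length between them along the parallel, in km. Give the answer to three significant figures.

Arc length along a parallel = R cos φ · Δλ (with Δλ in radians).
= 6371 × cos 63° × (36.1° × π/180) = 6371 × 0.4540 × 0.6301 ≈ 1820 km.

1820 km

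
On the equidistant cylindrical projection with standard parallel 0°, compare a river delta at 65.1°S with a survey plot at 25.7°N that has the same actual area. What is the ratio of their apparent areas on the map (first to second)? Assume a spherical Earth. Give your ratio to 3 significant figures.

For the equirectangular projection with φ₀ = 0 (plate carrée), h = 1 along meridians and k = sec φ along parallels.
Areal scale at 65.1°: h·k = 1.000 × 2.375 = 2.375.
Areal scale at 25.7°: h·k = 1.000 × 1.110 = 1.110.
Ratio = 2.375/1.110 ≈ 2.14.

2.14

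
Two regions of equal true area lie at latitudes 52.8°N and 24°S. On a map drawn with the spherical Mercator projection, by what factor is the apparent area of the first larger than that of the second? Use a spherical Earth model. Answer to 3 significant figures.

Mercator is conformal with k = sec φ, so areal scale = k² = sec²φ.
At 52.8°: sec²(52.8°) = 1/0.6046² = 2.736.
At 24°: sec²(24°) = 1/0.9135² = 1.198.
Ratio = 2.736/1.198 = cos²(24°)/cos²(52.8°) ≈ 2.28.

2.28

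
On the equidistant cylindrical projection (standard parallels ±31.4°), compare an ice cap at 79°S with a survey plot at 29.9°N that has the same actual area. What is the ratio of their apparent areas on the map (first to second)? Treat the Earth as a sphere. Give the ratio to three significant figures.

4.54

The equidistant cylindrical projection with φ₀ = 31.4° has h = 1 (meridians true) and k = cos φ₀ / cos φ along parallels.
Areal scale at 79°: h·k = 1.000 × 4.473 = 4.473.
Areal scale at 29.9°: h·k = 1.000 × 0.9846 = 0.9846.
Ratio = 4.473/0.9846 ≈ 4.54.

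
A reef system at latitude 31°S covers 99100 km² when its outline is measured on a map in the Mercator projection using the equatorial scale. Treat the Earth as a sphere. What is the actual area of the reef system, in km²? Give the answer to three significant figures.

72800 km²

The Mercator projection is conformal; its linear scale factor is the same in every direction and equals sec φ = 1/cos φ.
Areal scale = k² = sec²φ = 1/cos²(31°) = 1/0.8572² = 1.361.
True area = apparent / (areal scale) = 99100 / 1.361 ≈ 72800 km².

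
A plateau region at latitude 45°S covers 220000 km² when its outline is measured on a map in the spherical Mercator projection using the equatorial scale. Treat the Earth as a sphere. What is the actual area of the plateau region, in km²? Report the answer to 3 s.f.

110000 km²

For Mercator, h = k = sec φ (a conformal cylindrical projection has a single point scale, 1/cos φ).
Areal scale = k² = sec²φ = 1/cos²(45°) = 1/0.7071² = 2.000.
True area = apparent / (areal scale) = 220000 / 2.000 ≈ 110000 km².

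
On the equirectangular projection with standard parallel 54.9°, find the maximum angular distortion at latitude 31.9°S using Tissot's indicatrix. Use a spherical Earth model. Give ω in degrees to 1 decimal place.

22.2°

The equidistant cylindrical projection with φ₀ = 54.9° has h = 1 (meridians true) and k = cos φ₀ / cos φ along parallels.
At 31.9°: h = 1.000, k = 0.6773; principal scales a = 1.000, b = 0.6773.
sin(ω/2) = (a − b)/(a + b) = 0.3227/1.677 = 0.1924, so ω = 2 arcsin(0.1924) ≈ 22.2°.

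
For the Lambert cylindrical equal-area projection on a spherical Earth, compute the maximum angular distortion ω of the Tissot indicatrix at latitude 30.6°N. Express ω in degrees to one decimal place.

The Lambert cylindrical equal-area projection is the cylindrical equal-area projection with its standard parallel at the equator (φ₀ = 0). For cylindrical equal-area with standard parallel φ₀, h = cos φ / cos φ₀ and k = cos φ₀ / cos φ, so h·k = 1.
At 30.6°: h = 0.8607, k = 1.162; principal scales a = 1.162, b = 0.8607.
sin(ω/2) = (a − b)/(a + b) = 0.3010/2.023 = 0.1488, so ω = 2 arcsin(0.1488) ≈ 17.1°.

17.1°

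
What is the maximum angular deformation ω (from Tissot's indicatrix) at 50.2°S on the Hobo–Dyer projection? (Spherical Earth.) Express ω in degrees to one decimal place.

24.4°

The Hobo–Dyer projection is cylindrical equal-area with φ₀ = 37.5°. A cylindrical equal-area projection with standard parallel φ₀ has meridian scale h = cos φ / cos φ₀ and parallel scale k = cos φ₀ / cos φ (so areas are preserved, h·k = 1).
At 50.2°: h = 0.8068, k = 1.239; principal scales a = 1.239, b = 0.8068.
sin(ω/2) = (a − b)/(a + b) = 0.4326/2.046 = 0.2114, so ω = 2 arcsin(0.2114) ≈ 24.4°.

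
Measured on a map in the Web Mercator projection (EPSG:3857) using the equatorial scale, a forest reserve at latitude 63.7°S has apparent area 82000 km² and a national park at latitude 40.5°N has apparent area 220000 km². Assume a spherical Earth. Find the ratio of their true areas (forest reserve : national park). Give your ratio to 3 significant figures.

On Mercator the areal scale is sec²φ, so true area = apparent × cos²φ.
True area of forest reserve: 82000 × cos²(63.7°) = 82000 × 0.1963 = 16100 km².
True area of national park: 220000 × cos²(40.5°) = 220000 × 0.5782 = 127200 km².
Ratio = 16100 / 127200 ≈ 0.127.

0.127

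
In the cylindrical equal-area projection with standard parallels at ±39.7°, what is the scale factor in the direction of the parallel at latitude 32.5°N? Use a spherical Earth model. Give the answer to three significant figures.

For cylindrical equal-area with standard parallel φ₀, h = cos φ / cos φ₀ and k = cos φ₀ / cos φ, so h·k = 1.
k = cos 39.7° / cos 32.5° = 0.7694/0.8434 = 0.9123.

0.912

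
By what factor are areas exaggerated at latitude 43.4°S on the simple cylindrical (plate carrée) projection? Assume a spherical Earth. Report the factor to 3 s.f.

In the plate carrée (x = Rλ, y = Rφ), meridians are true-scale (h = 1) and parallels are stretched by k = sec φ.
Areal scale = h·k = 1 × sec φ; at 43.4°, h = 1.000, k = 1.376, so h·k = 1.376.

1.38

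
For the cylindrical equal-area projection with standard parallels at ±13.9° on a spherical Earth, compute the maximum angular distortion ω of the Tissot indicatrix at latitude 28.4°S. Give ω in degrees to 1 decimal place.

11.3°

Cylindrical equal-area (φ₀ = 13.9°): h = cos φ / cos 13.9° along meridians, k = cos 13.9° / cos φ along parallels; h·k = 1.
At 28.4°: h = 0.9062, k = 1.104; principal scales a = 1.104, b = 0.9062.
sin(ω/2) = (a − b)/(a + b) = 0.1973/2.010 = 0.09819, so ω = 2 arcsin(0.09819) ≈ 11.3°.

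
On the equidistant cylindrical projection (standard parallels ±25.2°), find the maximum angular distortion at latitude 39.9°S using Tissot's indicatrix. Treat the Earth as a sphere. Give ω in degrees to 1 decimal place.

In the equirectangular projection with standard parallel φ₀ = 25.2° (x = Rλ cos φ₀, y = Rφ), meridians are true-scale (h = 1) and the parallel scale is k = cos φ₀ / cos φ.
At 39.9°: h = 1.000, k = 1.179; principal scales a = 1.179, b = 1.000.
sin(ω/2) = (a − b)/(a + b) = 0.1794/2.179 = 0.08233, so ω = 2 arcsin(0.08233) ≈ 9.4°.

9.4°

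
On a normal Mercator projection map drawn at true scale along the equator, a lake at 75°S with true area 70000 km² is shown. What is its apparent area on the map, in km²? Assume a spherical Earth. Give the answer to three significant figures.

The Mercator projection is conformal; its linear scale factor is the same in every direction and equals sec φ = 1/cos φ.
Areal scale = k² = sec²φ = 1/cos²(75°) = 1/0.2588² = 14.93.
Apparent area = 70000 × 14.93 ≈ 1040000 km².

1040000 km²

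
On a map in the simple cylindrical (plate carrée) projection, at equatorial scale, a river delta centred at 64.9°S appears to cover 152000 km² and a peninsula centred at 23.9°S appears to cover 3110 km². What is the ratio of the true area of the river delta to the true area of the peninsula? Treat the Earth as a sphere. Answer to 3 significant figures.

22.7

On the plate carrée, areal scale = h·k = 1 × sec φ, so true area = apparent × cos φ.
True area of river delta: 152000 × cos(64.9°) = 152000 × 0.4242 = 64480 km².
True area of peninsula: 3110 × cos(23.9°) = 3110 × 0.9143 = 2843 km².
Ratio = 64480 / 2843 ≈ 22.7.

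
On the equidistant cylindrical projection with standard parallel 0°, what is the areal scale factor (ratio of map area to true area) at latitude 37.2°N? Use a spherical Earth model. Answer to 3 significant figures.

For the equirectangular projection with φ₀ = 0 (plate carrée), h = 1 along meridians and k = sec φ along parallels.
Areal scale = h·k = 1 × sec φ; at 37.2°, h = 1.000, k = 1.255, so h·k = 1.255.

1.26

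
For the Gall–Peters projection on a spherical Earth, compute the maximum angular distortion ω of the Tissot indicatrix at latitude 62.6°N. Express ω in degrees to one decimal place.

Gall–Peters is a cylindrical equal-area projection with standard parallels at ±45°. A cylindrical equal-area projection with standard parallel φ₀ has meridian scale h = cos φ / cos φ₀ and parallel scale k = cos φ₀ / cos φ (so areas are preserved, h·k = 1).
At 62.6°: h = 0.6508, k = 1.537; principal scales a = 1.537, b = 0.6508.
sin(ω/2) = (a − b)/(a + b) = 0.8857/2.187 = 0.4049, so ω = 2 arcsin(0.4049) ≈ 47.8°.

47.8°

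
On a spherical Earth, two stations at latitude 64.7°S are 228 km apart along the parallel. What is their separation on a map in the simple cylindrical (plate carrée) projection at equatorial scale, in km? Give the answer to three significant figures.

534 km

Plate carrée maps x = Rλ, y = Rφ. The meridian scale is h = 1 and the parallel scale is k = 1/cos φ = sec φ.
Along the parallel, k = sec 64.7° = 1/0.4274 = 2.340.
Map distance = 228 × 2.340 ≈ 534 km.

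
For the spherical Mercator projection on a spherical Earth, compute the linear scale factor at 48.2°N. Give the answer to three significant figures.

The Mercator projection is conformal; its linear scale factor is the same in every direction and equals sec φ = 1/cos φ.
k = 1/cos 48.2° = 1/0.6665 = 1.500.

1.50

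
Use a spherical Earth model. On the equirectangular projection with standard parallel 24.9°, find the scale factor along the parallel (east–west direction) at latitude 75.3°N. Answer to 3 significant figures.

3.57

In the equirectangular projection with standard parallel φ₀ = 24.9° (x = Rλ cos φ₀, y = Rφ), meridians are true-scale (h = 1) and the parallel scale is k = cos φ₀ / cos φ.
k = cos 24.9° / cos 75.3° = 0.9070/0.2538 = 3.574.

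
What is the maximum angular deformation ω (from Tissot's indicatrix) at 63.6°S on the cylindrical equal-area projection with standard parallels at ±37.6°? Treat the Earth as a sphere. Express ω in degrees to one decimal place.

62.8°

Cylindrical equal-area (φ₀ = 37.6°): h = cos φ / cos 37.6° along meridians, k = cos 37.6° / cos φ along parallels; h·k = 1.
At 63.6°: h = 0.5612, k = 1.782; principal scales a = 1.782, b = 0.5612.
sin(ω/2) = (a − b)/(a + b) = 1.221/2.343 = 0.5210, so ω = 2 arcsin(0.5210) ≈ 62.8°.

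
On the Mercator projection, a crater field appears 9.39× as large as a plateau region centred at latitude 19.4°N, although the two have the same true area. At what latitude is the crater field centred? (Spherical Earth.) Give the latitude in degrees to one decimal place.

On Mercator, (apparent₁)/(apparent₂) = sec²φ₁ / sec²φ₂ when true areas are equal.
cos²φ₂ / cos²φ₁ = 9.39  ⇒  cos φ₁ = cos 19.4° / √9.39 = 0.9432/3.064 = 0.3078.
φ₁ = arccos(0.3078) ≈ 72.1°.

72.1°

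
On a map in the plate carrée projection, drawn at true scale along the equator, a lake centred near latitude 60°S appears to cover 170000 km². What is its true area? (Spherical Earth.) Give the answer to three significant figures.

In the plate carrée (x = Rλ, y = Rφ), meridians are true-scale (h = 1) and parallels are stretched by k = sec φ.
Areal scale = h·k = 1 × sec φ; at 60°, h = 1.000, k = 2.000, so h·k = 2.000.
True area = apparent / (areal scale) = 170000 / 2.000 ≈ 85000 km².

85000 km²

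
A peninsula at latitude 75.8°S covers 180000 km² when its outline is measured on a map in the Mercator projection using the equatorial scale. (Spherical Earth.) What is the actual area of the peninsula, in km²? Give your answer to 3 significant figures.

10800 km²

For Mercator, h = k = sec φ (a conformal cylindrical projection has a single point scale, 1/cos φ).
Areal scale = k² = sec²φ = 1/cos²(75.8°) = 1/0.2453² = 16.62.
True area = apparent / (areal scale) = 180000 / 16.62 ≈ 10800 km².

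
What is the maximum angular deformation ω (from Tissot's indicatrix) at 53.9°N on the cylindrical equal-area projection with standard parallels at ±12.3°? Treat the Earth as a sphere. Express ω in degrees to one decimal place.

For cylindrical equal-area with standard parallel φ₀, h = cos φ / cos φ₀ and k = cos φ₀ / cos φ, so h·k = 1.
At 53.9°: h = 0.6030, k = 1.658; principal scales a = 1.658, b = 0.6030.
sin(ω/2) = (a − b)/(a + b) = 1.055/2.261 = 0.4666, so ω = 2 arcsin(0.4666) ≈ 55.6°.

55.6°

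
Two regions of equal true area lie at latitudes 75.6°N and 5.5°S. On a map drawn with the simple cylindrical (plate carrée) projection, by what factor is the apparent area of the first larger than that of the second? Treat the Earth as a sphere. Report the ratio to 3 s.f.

4.00

In the plate carrée (x = Rλ, y = Rφ), meridians are true-scale (h = 1) and parallels are stretched by k = sec φ.
Areal scale at 75.6°: h·k = 1.000 × 4.021 = 4.021.
Areal scale at 5.5°: h·k = 1.000 × 1.005 = 1.005.
Ratio = 4.021/1.005 ≈ 4.00.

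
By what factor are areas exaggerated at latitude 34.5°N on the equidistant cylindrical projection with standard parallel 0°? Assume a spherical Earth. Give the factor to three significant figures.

1.21

In the plate carrée (x = Rλ, y = Rφ), meridians are true-scale (h = 1) and parallels are stretched by k = sec φ.
Areal scale = h·k = 1 × sec φ; at 34.5°, h = 1.000, k = 1.213, so h·k = 1.213.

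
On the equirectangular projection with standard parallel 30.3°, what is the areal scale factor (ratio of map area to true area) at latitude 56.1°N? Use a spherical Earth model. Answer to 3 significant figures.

1.55

The equidistant cylindrical projection with φ₀ = 30.3° has h = 1 (meridians true) and k = cos φ₀ / cos φ along parallels.
Areal scale = h·k = 1 × cos φ₀ / cos φ; at 56.1°, h = 1.000, k = 1.548, so h·k = 1.548.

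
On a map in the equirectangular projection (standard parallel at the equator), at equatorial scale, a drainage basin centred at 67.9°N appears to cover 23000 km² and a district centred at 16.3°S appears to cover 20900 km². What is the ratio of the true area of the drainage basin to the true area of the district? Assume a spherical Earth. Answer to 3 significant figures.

On the plate carrée, areal scale = h·k = 1 × sec φ, so true area = apparent × cos φ.
True area of drainage basin: 23000 × cos(67.9°) = 23000 × 0.3762 = 8653 km².
True area of district: 20900 × cos(16.3°) = 20900 × 0.9598 = 20060 km².
Ratio = 8653 / 20060 ≈ 0.431.

0.431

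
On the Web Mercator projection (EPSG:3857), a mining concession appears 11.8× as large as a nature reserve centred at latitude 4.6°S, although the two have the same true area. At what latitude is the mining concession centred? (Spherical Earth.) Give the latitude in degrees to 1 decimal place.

73.1°

Mercator areal scale is sec²φ, so apparent-area ratio = sec²φ₁ / sec²φ₂ = cos²φ₂ / cos²φ₁.
cos²φ₂ / cos²φ₁ = 11.8  ⇒  cos φ₁ = cos 4.6° / √11.8 = 0.9968/3.435 = 0.2902.
φ₁ = arccos(0.2902) ≈ 73.1°.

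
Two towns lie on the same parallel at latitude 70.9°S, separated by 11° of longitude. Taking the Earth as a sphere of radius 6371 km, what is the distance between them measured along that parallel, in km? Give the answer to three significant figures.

400 km

Arc length along a parallel = R cos φ · Δλ (with Δλ in radians).
= 6371 × cos 70.9° × (11° × π/180) = 6371 × 0.3272 × 0.1920 ≈ 400 km.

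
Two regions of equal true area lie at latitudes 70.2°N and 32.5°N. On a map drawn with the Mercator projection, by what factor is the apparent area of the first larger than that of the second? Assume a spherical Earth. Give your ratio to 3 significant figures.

6.20

On Mercator, area is exaggerated by sec²φ = 1/cos²φ.
At 70.2°: sec²(70.2°) = 1/0.3387² = 8.715.
At 32.5°: sec²(32.5°) = 1/0.8434² = 1.406.
Ratio = 8.715/1.406 = cos²(32.5°)/cos²(70.2°) ≈ 6.20.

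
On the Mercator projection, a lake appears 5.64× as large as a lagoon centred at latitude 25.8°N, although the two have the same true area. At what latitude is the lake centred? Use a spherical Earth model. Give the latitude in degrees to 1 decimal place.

67.7°

Mercator areal scale is sec²φ, so apparent-area ratio = sec²φ₁ / sec²φ₂ = cos²φ₂ / cos²φ₁.
cos²φ₂ / cos²φ₁ = 5.64  ⇒  cos φ₁ = cos 25.8° / √5.64 = 0.9003/2.375 = 0.3791.
φ₁ = arccos(0.3791) ≈ 67.7°.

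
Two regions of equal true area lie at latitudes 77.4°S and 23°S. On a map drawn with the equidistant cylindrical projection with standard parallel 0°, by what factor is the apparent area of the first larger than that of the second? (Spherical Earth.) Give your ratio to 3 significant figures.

In the plate carrée (x = Rλ, y = Rφ), meridians are true-scale (h = 1) and parallels are stretched by k = sec φ.
Areal scale at 77.4°: h·k = 1.000 × 4.584 = 4.584.
Areal scale at 23°: h·k = 1.000 × 1.086 = 1.086.
Ratio = 4.584/1.086 ≈ 4.22.

4.22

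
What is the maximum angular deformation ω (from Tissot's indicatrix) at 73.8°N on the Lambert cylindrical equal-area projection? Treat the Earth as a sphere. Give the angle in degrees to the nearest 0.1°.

The Lambert cylindrical equal-area projection is the cylindrical equal-area projection with its standard parallel at the equator (φ₀ = 0). Cylindrical equal-area (φ₀ = 0°): h = cos φ / cos 0° along meridians, k = cos 0° / cos φ along parallels; h·k = 1.
At 73.8°: h = 0.2790, k = 3.584; principal scales a = 3.584, b = 0.2790.
sin(ω/2) = (a − b)/(a + b) = 3.305/3.863 = 0.8556, so ω = 2 arcsin(0.8556) ≈ 117.6°.

117.6°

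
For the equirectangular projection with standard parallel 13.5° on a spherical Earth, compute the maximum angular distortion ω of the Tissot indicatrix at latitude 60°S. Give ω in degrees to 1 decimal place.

The equidistant cylindrical projection with φ₀ = 13.5° has h = 1 (meridians true) and k = cos φ₀ / cos φ along parallels.
At 60°: h = 1.000, k = 1.945; principal scales a = 1.945, b = 1.000.
sin(ω/2) = (a − b)/(a + b) = 0.9447/2.945 = 0.3208, so ω = 2 arcsin(0.3208) ≈ 37.4°.

37.4°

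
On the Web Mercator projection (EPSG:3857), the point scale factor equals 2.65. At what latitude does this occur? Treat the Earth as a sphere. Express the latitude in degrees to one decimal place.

67.8°

Mercator scale is k = sec φ = 1/cos φ.
1/cos φ = 2.65  ⇒  cos φ = 0.3774  ⇒  φ = arccos(0.3774) ≈ 67.8°.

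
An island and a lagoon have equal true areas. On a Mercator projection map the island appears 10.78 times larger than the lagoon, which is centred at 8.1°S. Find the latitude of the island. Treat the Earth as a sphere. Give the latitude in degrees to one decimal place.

72.5°

On Mercator, (apparent₁)/(apparent₂) = sec²φ₁ / sec²φ₂ when true areas are equal.
cos²φ₂ / cos²φ₁ = 10.78  ⇒  cos φ₁ = cos 8.1° / √10.78 = 0.9900/3.283 = 0.3015.
φ₁ = arccos(0.3015) ≈ 72.5°.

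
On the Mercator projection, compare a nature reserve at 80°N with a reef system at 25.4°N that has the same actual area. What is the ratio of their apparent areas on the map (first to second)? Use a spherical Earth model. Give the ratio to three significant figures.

27.1

Mercator areal scale is sec²φ.
At 80°: sec²(80°) = 1/0.1736² = 33.16.
At 25.4°: sec²(25.4°) = 1/0.9033² = 1.225.
Ratio = 33.16/1.225 = cos²(25.4°)/cos²(80°) ≈ 27.1.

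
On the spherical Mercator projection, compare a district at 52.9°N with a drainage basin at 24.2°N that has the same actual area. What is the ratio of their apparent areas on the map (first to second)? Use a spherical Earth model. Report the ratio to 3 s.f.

2.29

On Mercator, area is exaggerated by sec²φ = 1/cos²φ.
At 52.9°: sec²(52.9°) = 1/0.6032² = 2.748.
At 24.2°: sec²(24.2°) = 1/0.9121² = 1.202.
Ratio = 2.748/1.202 = cos²(24.2°)/cos²(52.9°) ≈ 2.29.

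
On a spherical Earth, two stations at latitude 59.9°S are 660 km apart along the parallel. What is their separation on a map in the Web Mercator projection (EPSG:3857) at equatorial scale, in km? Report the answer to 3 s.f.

1320 km

Mercator is conformal, so the point scale is isotropic: h = k = sec φ = 1/cos φ.
Along the parallel, k = sec 59.9° = 1/0.5015 = 1.994.
Map distance = 660 × 1.994 ≈ 1320 km.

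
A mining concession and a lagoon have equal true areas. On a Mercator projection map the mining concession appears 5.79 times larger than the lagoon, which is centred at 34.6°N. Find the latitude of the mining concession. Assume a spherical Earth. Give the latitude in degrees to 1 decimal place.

On Mercator, (apparent₁)/(apparent₂) = sec²φ₁ / sec²φ₂ when true areas are equal.
cos²φ₂ / cos²φ₁ = 5.79  ⇒  cos φ₁ = cos 34.6° / √5.79 = 0.8231/2.406 = 0.3421.
φ₁ = arccos(0.3421) ≈ 70.0°.

70.0°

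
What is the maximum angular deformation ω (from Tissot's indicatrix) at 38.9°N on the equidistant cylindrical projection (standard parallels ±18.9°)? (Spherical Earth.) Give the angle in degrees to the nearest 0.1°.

11.2°

The equidistant cylindrical projection with φ₀ = 18.9° has h = 1 (meridians true) and k = cos φ₀ / cos φ along parallels.
At 38.9°: h = 1.000, k = 1.216; principal scales a = 1.216, b = 1.000.
sin(ω/2) = (a − b)/(a + b) = 0.2157/2.216 = 0.09734, so ω = 2 arcsin(0.09734) ≈ 11.2°.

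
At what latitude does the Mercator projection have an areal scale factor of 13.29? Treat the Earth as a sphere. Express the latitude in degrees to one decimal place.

Mercator areal scale is sec²φ.
sec²φ = 13.29  ⇒  cos²φ = 0.07524  ⇒  cos φ = 0.2743.
φ = arccos(0.2743) ≈ 74.1°.

74.1°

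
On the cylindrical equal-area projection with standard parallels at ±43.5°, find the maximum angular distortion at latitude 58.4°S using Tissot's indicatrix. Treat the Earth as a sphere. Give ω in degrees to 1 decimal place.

For cylindrical equal-area with standard parallel φ₀, h = cos φ / cos φ₀ and k = cos φ₀ / cos φ, so h·k = 1.
At 58.4°: h = 0.7224, k = 1.384; principal scales a = 1.384, b = 0.7224.
sin(ω/2) = (a − b)/(a + b) = 0.6620/2.107 = 0.3142, so ω = 2 arcsin(0.3142) ≈ 36.6°.

36.6°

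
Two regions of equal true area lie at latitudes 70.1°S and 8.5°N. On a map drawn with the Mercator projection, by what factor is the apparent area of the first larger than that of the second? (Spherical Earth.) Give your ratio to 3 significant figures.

8.44

Mercator is conformal with k = sec φ, so areal scale = k² = sec²φ.
At 70.1°: sec²(70.1°) = 1/0.3404² = 8.631.
At 8.5°: sec²(8.5°) = 1/0.9890² = 1.022.
Ratio = 8.631/1.022 = cos²(8.5°)/cos²(70.1°) ≈ 8.44.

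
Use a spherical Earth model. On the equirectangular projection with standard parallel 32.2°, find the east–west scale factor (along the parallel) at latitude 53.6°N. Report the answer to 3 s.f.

The equidistant cylindrical projection with φ₀ = 32.2° has h = 1 (meridians true) and k = cos φ₀ / cos φ along parallels.
k = cos 32.2° / cos 53.6° = 0.8462/0.5934 = 1.426.

1.43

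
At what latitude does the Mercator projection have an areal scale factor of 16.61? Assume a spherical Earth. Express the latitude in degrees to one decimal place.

Mercator areal scale is sec²φ.
sec²φ = 16.61  ⇒  cos²φ = 0.06020  ⇒  cos φ = 0.2454.
φ = arccos(0.2454) ≈ 75.8°.

75.8°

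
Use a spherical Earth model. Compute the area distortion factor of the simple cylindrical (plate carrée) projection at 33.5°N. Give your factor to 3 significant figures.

1.20

In the plate carrée (x = Rλ, y = Rφ), meridians are true-scale (h = 1) and parallels are stretched by k = sec φ.
Areal scale = h·k = 1 × sec φ; at 33.5°, h = 1.000, k = 1.199, so h·k = 1.199.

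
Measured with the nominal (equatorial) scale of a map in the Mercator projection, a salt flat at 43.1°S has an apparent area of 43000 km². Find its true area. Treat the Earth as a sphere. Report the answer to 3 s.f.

For Mercator, h = k = sec φ (a conformal cylindrical projection has a single point scale, 1/cos φ).
Areal scale = k² = sec²φ = 1/cos²(43.1°) = 1/0.7302² = 1.876.
True area = apparent / (areal scale) = 43000 / 1.876 ≈ 22900 km².

22900 km²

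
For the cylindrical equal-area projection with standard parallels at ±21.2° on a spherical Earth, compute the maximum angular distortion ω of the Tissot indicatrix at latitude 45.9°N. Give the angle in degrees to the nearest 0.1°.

33.0°

For cylindrical equal-area with standard parallel φ₀, h = cos φ / cos φ₀ and k = cos φ₀ / cos φ, so h·k = 1.
At 45.9°: h = 0.7464, k = 1.340; principal scales a = 1.340, b = 0.7464.
sin(ω/2) = (a − b)/(a + b) = 0.5933/2.086 = 0.2844, so ω = 2 arcsin(0.2844) ≈ 33.0°.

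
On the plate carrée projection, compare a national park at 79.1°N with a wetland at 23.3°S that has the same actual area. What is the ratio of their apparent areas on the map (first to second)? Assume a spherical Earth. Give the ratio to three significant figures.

Plate carrée maps x = Rλ, y = Rφ. The meridian scale is h = 1 and the parallel scale is k = 1/cos φ = sec φ.
Areal scale at 79.1°: h·k = 1.000 × 5.288 = 5.288.
Areal scale at 23.3°: h·k = 1.000 × 1.089 = 1.089.
Ratio = 5.288/1.089 ≈ 4.86.

4.86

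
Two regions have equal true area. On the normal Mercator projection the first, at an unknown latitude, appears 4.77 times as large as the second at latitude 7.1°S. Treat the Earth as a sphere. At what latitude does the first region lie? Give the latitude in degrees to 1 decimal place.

Mercator areal scale is sec²φ, so apparent-area ratio = sec²φ₁ / sec²φ₂ = cos²φ₂ / cos²φ₁.
cos²φ₂ / cos²φ₁ = 4.77  ⇒  cos φ₁ = cos 7.1° / √4.77 = 0.9923/2.184 = 0.4544.
φ₁ = arccos(0.4544) ≈ 63.0°.

63.0°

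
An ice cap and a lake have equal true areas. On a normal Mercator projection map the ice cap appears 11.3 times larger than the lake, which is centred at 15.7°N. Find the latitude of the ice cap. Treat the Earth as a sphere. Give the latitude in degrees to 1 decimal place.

On Mercator, (apparent₁)/(apparent₂) = sec²φ₁ / sec²φ₂ when true areas are equal.
cos²φ₂ / cos²φ₁ = 11.3  ⇒  cos φ₁ = cos 15.7° / √11.3 = 0.9627/3.362 = 0.2864.
φ₁ = arccos(0.2864) ≈ 73.4°.

73.4°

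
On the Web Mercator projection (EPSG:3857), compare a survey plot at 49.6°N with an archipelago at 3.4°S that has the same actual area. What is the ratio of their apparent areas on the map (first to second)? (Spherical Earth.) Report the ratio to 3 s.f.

On Mercator, area is exaggerated by sec²φ = 1/cos²φ.
At 49.6°: sec²(49.6°) = 1/0.6481² = 2.381.
At 3.4°: sec²(3.4°) = 1/0.9982² = 1.004.
Ratio = 2.381/1.004 = cos²(3.4°)/cos²(49.6°) ≈ 2.37.

2.37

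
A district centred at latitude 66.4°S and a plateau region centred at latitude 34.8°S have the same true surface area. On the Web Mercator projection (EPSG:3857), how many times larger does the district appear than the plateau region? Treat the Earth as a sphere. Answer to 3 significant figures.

4.21

Mercator is conformal with k = sec φ, so areal scale = k² = sec²φ.
At 66.4°: sec²(66.4°) = 1/0.4003² = 6.239.
At 34.8°: sec²(34.8°) = 1/0.8211² = 1.483.
Ratio = 6.239/1.483 = cos²(34.8°)/cos²(66.4°) ≈ 4.21.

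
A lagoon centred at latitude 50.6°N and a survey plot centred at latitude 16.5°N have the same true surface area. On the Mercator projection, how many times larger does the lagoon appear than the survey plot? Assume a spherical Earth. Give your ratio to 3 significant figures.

2.28

Mercator is conformal with k = sec φ, so areal scale = k² = sec²φ.
At 50.6°: sec²(50.6°) = 1/0.6347² = 2.482.
At 16.5°: sec²(16.5°) = 1/0.9588² = 1.088.
Ratio = 2.482/1.088 = cos²(16.5°)/cos²(50.6°) ≈ 2.28.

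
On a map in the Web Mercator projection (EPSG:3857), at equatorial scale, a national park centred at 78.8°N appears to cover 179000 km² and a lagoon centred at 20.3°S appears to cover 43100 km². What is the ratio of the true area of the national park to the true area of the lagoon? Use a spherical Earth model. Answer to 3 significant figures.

On Mercator the areal scale is sec²φ, so true area = apparent × cos²φ.
True area of national park: 179000 × cos²(78.8°) = 179000 × 0.03773 = 6753 km².
True area of lagoon: 43100 × cos²(20.3°) = 43100 × 0.8796 = 37910 km².
Ratio = 6753 / 37910 ≈ 0.178.

0.178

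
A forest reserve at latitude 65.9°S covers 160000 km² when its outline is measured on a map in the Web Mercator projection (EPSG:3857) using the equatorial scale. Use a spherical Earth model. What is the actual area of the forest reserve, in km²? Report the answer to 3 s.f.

The Mercator projection is conformal; its linear scale factor is the same in every direction and equals sec φ = 1/cos φ.
Areal scale = k² = sec²φ = 1/cos²(65.9°) = 1/0.4083² = 5.998.
True area = apparent / (areal scale) = 160000 / 5.998 ≈ 26700 km².

26700 km²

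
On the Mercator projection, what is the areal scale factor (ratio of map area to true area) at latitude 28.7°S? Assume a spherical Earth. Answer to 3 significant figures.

1.30

For Mercator, h = k = sec φ (a conformal cylindrical projection has a single point scale, 1/cos φ).
Areal scale = k² = sec²φ = 1/cos²(28.7°) = 1/0.8771² = 1.300.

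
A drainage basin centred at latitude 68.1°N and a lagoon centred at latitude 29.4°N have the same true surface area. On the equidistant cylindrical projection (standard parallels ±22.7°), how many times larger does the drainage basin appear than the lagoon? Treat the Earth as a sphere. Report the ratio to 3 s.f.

2.34

The equidistant cylindrical projection with φ₀ = 22.7° has h = 1 (meridians true) and k = cos φ₀ / cos φ along parallels.
Areal scale at 68.1°: h·k = 1.000 × 2.473 = 2.473.
Areal scale at 29.4°: h·k = 1.000 × 1.059 = 1.059.
Ratio = 2.473/1.059 ≈ 2.34.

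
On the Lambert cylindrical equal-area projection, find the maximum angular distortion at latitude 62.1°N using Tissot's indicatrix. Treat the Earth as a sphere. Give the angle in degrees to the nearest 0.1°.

The Lambert cylindrical equal-area projection is the cylindrical equal-area projection with its standard parallel at the equator (φ₀ = 0). For cylindrical equal-area with standard parallel φ₀, h = cos φ / cos φ₀ and k = cos φ₀ / cos φ, so h·k = 1.
At 62.1°: h = 0.4679, k = 2.137; principal scales a = 2.137, b = 0.4679.
sin(ω/2) = (a − b)/(a + b) = 1.669/2.605 = 0.6407, so ω = 2 arcsin(0.6407) ≈ 79.7°.

79.7°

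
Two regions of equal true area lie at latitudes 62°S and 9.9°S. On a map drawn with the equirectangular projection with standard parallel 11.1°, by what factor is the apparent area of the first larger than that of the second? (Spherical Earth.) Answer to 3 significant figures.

In the equirectangular projection with standard parallel φ₀ = 11.1° (x = Rλ cos φ₀, y = Rφ), meridians are true-scale (h = 1) and the parallel scale is k = cos φ₀ / cos φ.
Areal scale at 62°: h·k = 1.000 × 2.090 = 2.090.
Areal scale at 9.9°: h·k = 1.000 × 0.9961 = 0.9961.
Ratio = 2.090/0.9961 ≈ 2.10.

2.10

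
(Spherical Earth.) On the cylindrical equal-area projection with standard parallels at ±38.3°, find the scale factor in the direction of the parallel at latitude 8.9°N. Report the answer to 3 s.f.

0.794

For cylindrical equal-area with standard parallel φ₀, h = cos φ / cos φ₀ and k = cos φ₀ / cos φ, so h·k = 1.
k = cos 38.3° / cos 8.9° = 0.7848/0.9880 = 0.7943.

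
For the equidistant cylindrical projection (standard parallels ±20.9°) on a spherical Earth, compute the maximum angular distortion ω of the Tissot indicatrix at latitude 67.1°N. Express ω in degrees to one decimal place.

48.6°

In the equirectangular projection with standard parallel φ₀ = 20.9° (x = Rλ cos φ₀, y = Rφ), meridians are true-scale (h = 1) and the parallel scale is k = cos φ₀ / cos φ.
At 67.1°: h = 1.000, k = 2.401; principal scales a = 2.401, b = 1.000.
sin(ω/2) = (a − b)/(a + b) = 1.401/3.401 = 0.4119, so ω = 2 arcsin(0.4119) ≈ 48.6°.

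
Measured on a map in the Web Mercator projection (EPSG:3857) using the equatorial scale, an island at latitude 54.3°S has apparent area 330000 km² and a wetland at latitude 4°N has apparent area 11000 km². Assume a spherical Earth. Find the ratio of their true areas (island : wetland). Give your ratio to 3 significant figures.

10.3

Mercator's areal exaggeration is sec²φ; hence true area = (apparent area) · cos²φ.
True area of island: 330000 × cos²(54.3°) = 330000 × 0.3405 = 112400 km².
True area of wetland: 11000 × cos²(4°) = 11000 × 0.9951 = 10950 km².
Ratio = 112400 / 10950 ≈ 10.3.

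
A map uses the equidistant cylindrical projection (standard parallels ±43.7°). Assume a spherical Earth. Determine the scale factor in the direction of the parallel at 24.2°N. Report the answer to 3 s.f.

With standard parallel φ₀ = 43.7°, the equirectangular projection gives x = Rλ cos φ₀, y = Rφ, so h = 1 and k = cos 43.7° / cos φ.
k = cos 43.7° / cos 24.2° = 0.7230/0.9121 = 0.7926.

0.793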